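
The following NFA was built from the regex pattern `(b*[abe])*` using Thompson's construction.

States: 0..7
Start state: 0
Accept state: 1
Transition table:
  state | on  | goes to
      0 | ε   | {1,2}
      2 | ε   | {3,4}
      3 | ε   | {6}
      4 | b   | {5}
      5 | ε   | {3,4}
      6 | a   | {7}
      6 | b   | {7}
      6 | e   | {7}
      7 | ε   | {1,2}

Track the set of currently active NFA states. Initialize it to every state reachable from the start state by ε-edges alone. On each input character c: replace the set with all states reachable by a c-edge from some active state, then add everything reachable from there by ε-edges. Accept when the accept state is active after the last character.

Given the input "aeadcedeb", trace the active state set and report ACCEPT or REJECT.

start: ε-closure({0}) = {0,1,2,3,4,6}
'a' @ 1: {1,2,3,4,6,7}  ✓accept
'e' @ 2: {1,2,3,4,6,7}  ✓accept
'a' @ 3: {1,2,3,4,6,7}  ✓accept
'd' @ 4: {}  — dead — no transitions
rest 'cedeb' ignored (set empty)
after full input: {}  (accept=1 not in)

Answer: REJECT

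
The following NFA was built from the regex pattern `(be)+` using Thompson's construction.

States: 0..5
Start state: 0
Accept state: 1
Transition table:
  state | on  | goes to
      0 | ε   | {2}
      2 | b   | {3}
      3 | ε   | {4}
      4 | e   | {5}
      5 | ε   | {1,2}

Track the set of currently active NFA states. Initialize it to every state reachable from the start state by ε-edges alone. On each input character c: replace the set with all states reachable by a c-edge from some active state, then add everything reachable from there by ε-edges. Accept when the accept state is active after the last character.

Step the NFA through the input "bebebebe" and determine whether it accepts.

start: ε-closure({0}) = {0,2}
'b' @ 1: {3,4}
'e' @ 2: {1,2,5}  ✓accept
'b' @ 3: {3,4}
'e' @ 4: {1,2,5}  ✓accept
'b' @ 5: {3,4}
'e' @ 6: {1,2,5}  ✓accept
'b' @ 7: {3,4}
'e' @ 8: {1,2,5}  ✓accept
end set {1,2,5} — state 1 in

Answer: ACCEPT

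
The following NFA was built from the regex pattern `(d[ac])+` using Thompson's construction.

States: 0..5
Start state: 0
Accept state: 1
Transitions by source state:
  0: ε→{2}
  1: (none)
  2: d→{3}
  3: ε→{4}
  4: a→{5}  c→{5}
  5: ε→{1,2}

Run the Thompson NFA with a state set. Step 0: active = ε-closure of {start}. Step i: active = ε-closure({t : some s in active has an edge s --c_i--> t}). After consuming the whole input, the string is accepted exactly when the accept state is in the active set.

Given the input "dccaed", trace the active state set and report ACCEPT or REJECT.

initial (ε-close {0}): {0,2}
'd' @ 1: {3,4}
'c' @ 2: {1,2,5}  ✓accept
'c' @ 3: {}  — state set empty
rest 'aed' ignored (set empty)
end set {} — state 1 not in

Answer: REJECT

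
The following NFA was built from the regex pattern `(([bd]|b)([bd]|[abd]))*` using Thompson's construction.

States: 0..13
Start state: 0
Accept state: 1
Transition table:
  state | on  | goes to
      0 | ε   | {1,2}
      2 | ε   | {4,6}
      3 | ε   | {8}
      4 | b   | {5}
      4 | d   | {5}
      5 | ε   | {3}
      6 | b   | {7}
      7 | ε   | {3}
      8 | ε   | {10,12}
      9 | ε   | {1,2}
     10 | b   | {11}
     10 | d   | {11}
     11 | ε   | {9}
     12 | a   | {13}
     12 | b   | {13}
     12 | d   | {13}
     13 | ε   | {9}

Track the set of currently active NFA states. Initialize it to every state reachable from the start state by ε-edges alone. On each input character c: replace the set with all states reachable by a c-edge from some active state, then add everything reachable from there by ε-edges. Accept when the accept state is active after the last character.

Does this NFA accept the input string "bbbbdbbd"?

Answer: ACCEPT

Steps:
initial (ε-close {0}): {0,1,2,4,6}
'b' @ 1: {3,5,7,8,10,12}
'b' @ 2: {1,2,4,6,9,11,13}  [accepting]
'b' @ 3: {3,5,7,8,10,12}
'b' @ 4: {1,2,4,6,9,11,13}  [accepting]
'd' @ 5: {3,5,8,10,12}
'b' @ 6: {1,2,4,6,9,11,13}  [accepting]
'b' @ 7: {3,5,7,8,10,12}
'd' @ 8: {1,2,4,6,9,11,13}  [accepting]
end set {1,2,4,6,9,11,13} — state 1 in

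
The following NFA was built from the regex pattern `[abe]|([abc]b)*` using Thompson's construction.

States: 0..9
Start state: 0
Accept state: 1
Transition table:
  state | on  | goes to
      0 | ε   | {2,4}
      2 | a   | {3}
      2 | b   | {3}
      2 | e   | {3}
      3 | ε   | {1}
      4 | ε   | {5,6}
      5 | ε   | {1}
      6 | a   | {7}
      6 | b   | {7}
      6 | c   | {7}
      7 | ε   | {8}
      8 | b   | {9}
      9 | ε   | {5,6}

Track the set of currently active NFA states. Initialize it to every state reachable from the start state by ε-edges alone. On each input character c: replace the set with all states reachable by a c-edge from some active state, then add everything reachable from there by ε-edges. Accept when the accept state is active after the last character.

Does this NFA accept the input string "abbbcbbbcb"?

S₀ = ε-closure({0}) = {0,1,2,4,5,6}
'a' @ 1: {1,3,7,8}  ✓accept
'b' @ 2: {1,5,6,9}  ✓accept
'b' @ 3: {7,8}
'b' @ 4: {1,5,6,9}  ✓accept
'c' @ 5: {7,8}
'b' @ 6: {1,5,6,9}  ✓accept
'b' @ 7: {7,8}
'b' @ 8: {1,5,6,9}  ✓accept
'c' @ 9: {7,8}
'b' @ 10: {1,5,6,9}  ✓accept
end set {1,5,6,9} — state 1 in

Answer: ACCEPT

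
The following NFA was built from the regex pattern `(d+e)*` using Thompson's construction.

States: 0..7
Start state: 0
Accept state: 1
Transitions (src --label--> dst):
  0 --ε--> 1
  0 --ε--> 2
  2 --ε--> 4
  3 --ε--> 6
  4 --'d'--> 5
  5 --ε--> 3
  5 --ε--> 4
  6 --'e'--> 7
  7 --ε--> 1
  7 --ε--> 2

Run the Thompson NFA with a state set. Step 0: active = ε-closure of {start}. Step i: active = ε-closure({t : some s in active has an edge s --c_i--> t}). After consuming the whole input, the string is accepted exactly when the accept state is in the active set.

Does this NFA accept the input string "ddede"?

start: ε-closure({0}) = {0,1,2,4}
'd' @ 1: {3,4,5,6}
'd' @ 2: {3,4,5,6}
'e' @ 3: {1,2,4,7}  ✓accept
'd' @ 4: {3,4,5,6}
'e' @ 5: {1,2,4,7}  ✓accept
end set {1,2,4,7} — state 1 in

Answer: ACCEPT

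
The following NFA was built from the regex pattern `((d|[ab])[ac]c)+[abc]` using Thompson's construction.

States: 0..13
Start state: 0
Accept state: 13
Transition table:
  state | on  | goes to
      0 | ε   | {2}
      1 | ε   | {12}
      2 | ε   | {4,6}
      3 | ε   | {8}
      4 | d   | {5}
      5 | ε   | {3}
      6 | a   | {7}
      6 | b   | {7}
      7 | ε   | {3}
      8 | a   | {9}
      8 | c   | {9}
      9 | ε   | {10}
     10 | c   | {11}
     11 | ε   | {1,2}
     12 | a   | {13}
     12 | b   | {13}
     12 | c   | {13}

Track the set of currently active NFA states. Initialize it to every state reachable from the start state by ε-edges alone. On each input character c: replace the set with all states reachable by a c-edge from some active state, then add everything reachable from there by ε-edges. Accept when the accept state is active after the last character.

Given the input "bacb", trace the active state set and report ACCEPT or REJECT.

start: ε-closure({0}) = {0,2,4,6}
'b' @ 1: {3,7,8}
'a' @ 2: {9,10}
'c' @ 3: {1,2,4,6,11,12}
'b' @ 4: {3,7,8,13}  (accept∈set)
final: {3,7,8,13}; accept 13 in set

Answer: ACCEPT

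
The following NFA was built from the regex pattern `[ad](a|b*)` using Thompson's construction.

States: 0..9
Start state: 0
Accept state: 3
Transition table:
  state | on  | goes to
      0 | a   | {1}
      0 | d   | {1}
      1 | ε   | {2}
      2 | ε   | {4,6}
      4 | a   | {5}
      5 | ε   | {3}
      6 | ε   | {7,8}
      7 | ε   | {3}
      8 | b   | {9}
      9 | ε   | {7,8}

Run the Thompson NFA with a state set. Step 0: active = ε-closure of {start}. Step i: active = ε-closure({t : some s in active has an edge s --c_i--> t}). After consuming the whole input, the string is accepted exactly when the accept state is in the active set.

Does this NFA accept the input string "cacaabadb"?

S₀ = ε-closure({0}) = {0}
'c' @ 1: {}  — dead — no transitions
rest 'acaabadb' ignored (set empty)
end set {} — state 3 not in

Answer: REJECT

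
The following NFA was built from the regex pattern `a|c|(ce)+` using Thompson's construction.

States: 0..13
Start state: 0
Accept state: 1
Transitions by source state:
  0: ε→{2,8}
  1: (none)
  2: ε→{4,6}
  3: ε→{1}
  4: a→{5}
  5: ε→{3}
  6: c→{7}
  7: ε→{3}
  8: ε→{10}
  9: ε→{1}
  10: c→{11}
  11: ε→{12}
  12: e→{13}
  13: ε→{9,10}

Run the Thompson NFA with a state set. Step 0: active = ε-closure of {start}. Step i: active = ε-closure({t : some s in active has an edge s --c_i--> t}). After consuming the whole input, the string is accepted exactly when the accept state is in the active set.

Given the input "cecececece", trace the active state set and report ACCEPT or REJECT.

Answer: ACCEPT

Trace:
start: ε-closure({0}) = {0,2,4,6,8,10}
'c' @ 1: {1,3,7,11,12}  ✓accept
'e' @ 2: {1,9,10,13}  ✓accept
'c' @ 3: {11,12}
'e' @ 4: {1,9,10,13}  ✓accept
'c' @ 5: {11,12}
'e' @ 6: {1,9,10,13}  ✓accept
'c' @ 7: {11,12}
'e' @ 8: {1,9,10,13}  ✓accept
'c' @ 9: {11,12}
'e' @ 10: {1,9,10,13}  ✓accept
end set {1,9,10,13} — state 1 in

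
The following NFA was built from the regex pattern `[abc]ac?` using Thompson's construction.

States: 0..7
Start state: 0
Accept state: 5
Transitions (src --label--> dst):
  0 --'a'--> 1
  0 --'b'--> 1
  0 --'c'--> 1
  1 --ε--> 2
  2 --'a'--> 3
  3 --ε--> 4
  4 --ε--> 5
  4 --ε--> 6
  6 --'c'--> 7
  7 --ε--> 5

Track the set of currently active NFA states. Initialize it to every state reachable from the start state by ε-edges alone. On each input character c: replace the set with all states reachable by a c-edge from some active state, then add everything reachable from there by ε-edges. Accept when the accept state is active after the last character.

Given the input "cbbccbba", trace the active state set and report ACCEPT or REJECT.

Answer: REJECT

Trace:
S₀ = ε-closure({0}) = {0}
'c' @ 1: {1,2}
'b' @ 2: {}  — state set empty
rest 'bccbba' ignored (set empty)
after full input: {}  (accept=5 not in)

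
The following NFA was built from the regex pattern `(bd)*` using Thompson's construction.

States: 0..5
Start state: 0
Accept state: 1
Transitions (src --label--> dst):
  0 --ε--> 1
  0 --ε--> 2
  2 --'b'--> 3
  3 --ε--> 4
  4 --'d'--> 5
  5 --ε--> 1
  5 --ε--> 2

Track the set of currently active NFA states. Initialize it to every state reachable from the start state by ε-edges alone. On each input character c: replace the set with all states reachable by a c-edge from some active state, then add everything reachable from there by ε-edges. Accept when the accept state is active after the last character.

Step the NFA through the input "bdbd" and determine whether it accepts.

Answer: ACCEPT

Trace:
start: ε-closure({0}) = {0,1,2}
'b' @ 1: {3,4}
'd' @ 2: {1,2,5}  [accepting]
'b' @ 3: {3,4}
'd' @ 4: {1,2,5}  [accepting]
end set {1,2,5} — state 1 in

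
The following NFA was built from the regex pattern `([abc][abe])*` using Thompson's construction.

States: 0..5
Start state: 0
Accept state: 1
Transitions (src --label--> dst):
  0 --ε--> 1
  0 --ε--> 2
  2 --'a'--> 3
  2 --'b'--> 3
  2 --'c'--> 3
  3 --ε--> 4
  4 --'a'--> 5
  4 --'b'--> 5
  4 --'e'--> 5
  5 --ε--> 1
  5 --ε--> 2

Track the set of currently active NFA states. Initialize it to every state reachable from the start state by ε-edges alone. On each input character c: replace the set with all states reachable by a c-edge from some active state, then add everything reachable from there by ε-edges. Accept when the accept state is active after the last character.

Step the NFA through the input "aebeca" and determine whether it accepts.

Answer: ACCEPT

Steps:
initial (ε-close {0}): {0,1,2}
'a' @ 1: {3,4}
'e' @ 2: {1,2,5}  ✓accept
'b' @ 3: {3,4}
'e' @ 4: {1,2,5}  ✓accept
'c' @ 5: {3,4}
'a' @ 6: {1,2,5}  ✓accept
final: {1,2,5}; accept 1 in set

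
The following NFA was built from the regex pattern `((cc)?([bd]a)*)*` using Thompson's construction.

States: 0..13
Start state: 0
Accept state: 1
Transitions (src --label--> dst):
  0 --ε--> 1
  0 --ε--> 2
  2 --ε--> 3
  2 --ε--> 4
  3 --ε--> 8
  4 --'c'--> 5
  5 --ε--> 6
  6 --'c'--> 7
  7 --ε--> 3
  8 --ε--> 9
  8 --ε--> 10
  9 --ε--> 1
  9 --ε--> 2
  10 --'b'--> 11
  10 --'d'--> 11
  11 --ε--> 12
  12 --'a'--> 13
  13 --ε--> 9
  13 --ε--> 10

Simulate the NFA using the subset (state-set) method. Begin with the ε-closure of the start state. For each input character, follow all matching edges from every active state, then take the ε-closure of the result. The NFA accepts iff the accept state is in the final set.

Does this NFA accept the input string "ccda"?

Answer: ACCEPT

Derivation:
start: ε-closure({0}) = {0,1,2,3,4,8,9,10}
'c' @ 1: {5,6}
'c' @ 2: {1,2,3,4,7,8,9,10}  ✓accept
'd' @ 3: {11,12}
'a' @ 4: {1,2,3,4,8,9,10,13}  ✓accept
end set {1,2,3,4,8,9,10,13} — state 1 in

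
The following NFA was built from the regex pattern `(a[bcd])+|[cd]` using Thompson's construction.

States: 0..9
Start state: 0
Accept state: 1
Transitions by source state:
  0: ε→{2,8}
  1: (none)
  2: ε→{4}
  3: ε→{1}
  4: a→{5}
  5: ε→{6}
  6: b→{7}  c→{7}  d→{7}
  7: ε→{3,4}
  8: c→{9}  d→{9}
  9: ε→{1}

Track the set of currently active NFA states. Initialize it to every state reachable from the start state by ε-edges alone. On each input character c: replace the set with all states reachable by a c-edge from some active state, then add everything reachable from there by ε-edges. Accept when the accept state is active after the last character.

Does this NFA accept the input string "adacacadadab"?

S₀ = ε-closure({0}) = {0,2,4,8}
'a' @ 1: {5,6}
'd' @ 2: {1,3,4,7}  ✓accept
'a' @ 3: {5,6}
'c' @ 4: {1,3,4,7}  ✓accept
'a' @ 5: {5,6}
'c' @ 6: {1,3,4,7}  ✓accept
'a' @ 7: {5,6}
'd' @ 8: {1,3,4,7}  ✓accept
'a' @ 9: {5,6}
'd' @ 10: {1,3,4,7}  ✓accept
'a' @ 11: {5,6}
'b' @ 12: {1,3,4,7}  ✓accept
end set {1,3,4,7} — state 1 in

Answer: ACCEPT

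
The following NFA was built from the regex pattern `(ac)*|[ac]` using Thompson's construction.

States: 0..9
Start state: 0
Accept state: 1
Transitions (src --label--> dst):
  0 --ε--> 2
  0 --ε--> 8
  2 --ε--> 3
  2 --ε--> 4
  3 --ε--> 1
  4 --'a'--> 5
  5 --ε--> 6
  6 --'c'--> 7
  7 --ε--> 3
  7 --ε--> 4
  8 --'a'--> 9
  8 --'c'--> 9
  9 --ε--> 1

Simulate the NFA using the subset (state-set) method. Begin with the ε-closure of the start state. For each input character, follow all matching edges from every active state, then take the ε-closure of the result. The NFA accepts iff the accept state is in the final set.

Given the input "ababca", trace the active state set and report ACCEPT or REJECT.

Answer: REJECT

Derivation:
initial (ε-close {0}): {0,1,2,3,4,8}
'a' @ 1: {1,5,6,9}  (accept∈set)
'b' @ 2: {}  — no active states
rest 'abca' ignored (set empty)
end set {} — state 1 not in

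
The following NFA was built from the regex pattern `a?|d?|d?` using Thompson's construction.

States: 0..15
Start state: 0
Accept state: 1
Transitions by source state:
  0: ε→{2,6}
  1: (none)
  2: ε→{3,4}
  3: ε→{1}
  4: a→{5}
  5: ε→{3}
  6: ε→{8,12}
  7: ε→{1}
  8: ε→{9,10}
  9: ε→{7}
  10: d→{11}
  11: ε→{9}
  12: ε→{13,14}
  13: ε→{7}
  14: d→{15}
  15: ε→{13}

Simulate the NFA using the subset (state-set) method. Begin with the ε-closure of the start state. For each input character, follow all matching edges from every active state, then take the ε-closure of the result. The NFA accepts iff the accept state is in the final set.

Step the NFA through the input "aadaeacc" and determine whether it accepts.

Answer: REJECT

Derivation:
start: ε-closure({0}) = {0,1,2,3,4,6,7,8,9,10,12,13,14}
'a' @ 1: {1,3,5}  (accept∈set)
'a' @ 2: {}  — state set empty
rest 'daeacc' ignored (set empty)
after full input: {}  (accept=1 not in)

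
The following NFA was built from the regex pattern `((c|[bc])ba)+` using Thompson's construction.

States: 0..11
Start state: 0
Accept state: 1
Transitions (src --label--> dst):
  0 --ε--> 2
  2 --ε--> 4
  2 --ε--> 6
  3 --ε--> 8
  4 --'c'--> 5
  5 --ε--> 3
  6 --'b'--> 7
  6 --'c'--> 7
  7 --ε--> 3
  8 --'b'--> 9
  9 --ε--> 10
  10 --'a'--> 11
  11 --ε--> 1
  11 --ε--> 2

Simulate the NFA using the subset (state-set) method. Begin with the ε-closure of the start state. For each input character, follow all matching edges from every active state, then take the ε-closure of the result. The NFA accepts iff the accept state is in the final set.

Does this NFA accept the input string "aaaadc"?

S₀ = ε-closure({0}) = {0,2,4,6}
'a' @ 1: {}  — dead — no transitions
rest 'aaadc' ignored (set empty)
after full input: {}  (accept=1 not in)

Answer: REJECT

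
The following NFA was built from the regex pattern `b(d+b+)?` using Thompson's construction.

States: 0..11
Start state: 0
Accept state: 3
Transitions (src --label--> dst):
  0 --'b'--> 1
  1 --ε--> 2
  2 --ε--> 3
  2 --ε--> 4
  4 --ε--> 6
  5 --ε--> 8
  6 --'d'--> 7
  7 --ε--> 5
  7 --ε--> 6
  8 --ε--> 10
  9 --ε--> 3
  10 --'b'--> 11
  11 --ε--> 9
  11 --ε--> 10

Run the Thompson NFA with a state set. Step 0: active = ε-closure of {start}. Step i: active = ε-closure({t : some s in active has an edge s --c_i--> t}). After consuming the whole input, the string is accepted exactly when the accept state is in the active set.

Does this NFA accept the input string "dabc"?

Answer: REJECT

Derivation:
start: ε-closure({0}) = {0}
'd' @ 1: {}  — no active states
rest 'abc' ignored (set empty)
final: {}; accept 3 not in set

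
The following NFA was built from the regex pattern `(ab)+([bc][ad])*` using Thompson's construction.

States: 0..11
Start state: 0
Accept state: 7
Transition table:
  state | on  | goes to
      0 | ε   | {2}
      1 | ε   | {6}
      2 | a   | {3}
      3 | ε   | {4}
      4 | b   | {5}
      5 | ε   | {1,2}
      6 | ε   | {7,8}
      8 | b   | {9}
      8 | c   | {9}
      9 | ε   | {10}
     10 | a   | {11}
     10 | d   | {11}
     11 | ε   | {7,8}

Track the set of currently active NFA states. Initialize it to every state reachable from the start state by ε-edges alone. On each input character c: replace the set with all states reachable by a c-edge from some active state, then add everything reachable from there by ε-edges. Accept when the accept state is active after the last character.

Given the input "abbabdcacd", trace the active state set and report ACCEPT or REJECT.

Answer: ACCEPT

Steps:
initial (ε-close {0}): {0,2}
'a' @ 1: {3,4}
'b' @ 2: {1,2,5,6,7,8}  [accepting]
'b' @ 3: {9,10}
'a' @ 4: {7,8,11}  [accepting]
'b' @ 5: {9,10}
'd' @ 6: {7,8,11}  [accepting]
'c' @ 7: {9,10}
'a' @ 8: {7,8,11}  [accepting]
'c' @ 9: {9,10}
'd' @ 10: {7,8,11}  [accepting]
after full input: {7,8,11}  (accept=7 in)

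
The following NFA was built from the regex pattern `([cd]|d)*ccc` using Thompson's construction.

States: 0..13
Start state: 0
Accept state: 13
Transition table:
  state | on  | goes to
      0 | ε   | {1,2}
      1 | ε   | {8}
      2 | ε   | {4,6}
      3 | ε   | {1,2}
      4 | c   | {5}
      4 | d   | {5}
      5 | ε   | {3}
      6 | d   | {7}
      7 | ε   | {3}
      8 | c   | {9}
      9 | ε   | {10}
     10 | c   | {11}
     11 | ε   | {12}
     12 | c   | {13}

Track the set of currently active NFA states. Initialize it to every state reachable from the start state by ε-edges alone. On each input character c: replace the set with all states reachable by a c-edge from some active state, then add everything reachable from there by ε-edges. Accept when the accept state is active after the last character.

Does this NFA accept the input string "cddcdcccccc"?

Answer: ACCEPT

Trace:
S₀ = ε-closure({0}) = {0,1,2,4,6,8}
'c' @ 1: {1,2,3,4,5,6,8,9,10}
'd' @ 2: {1,2,3,4,5,6,7,8}
'd' @ 3: {1,2,3,4,5,6,7,8}
'c' @ 4: {1,2,3,4,5,6,8,9,10}
'd' @ 5: {1,2,3,4,5,6,7,8}
'c' @ 6: {1,2,3,4,5,6,8,9,10}
'c' @ 7: {1,2,3,4,5,6,8,9,10,11,12}
'c' @ 8: {1,2,3,4,5,6,8,9,10,11,12,13}  ✓accept
'c' @ 9: {1,2,3,4,5,6,8,9,10,11,12,13}  ✓accept
'c' @ 10: {1,2,3,4,5,6,8,9,10,11,12,13}  ✓accept
'c' @ 11: {1,2,3,4,5,6,8,9,10,11,12,13}  ✓accept
end set {1,2,3,4,5,6,8,9,10,11,12,13} — state 13 in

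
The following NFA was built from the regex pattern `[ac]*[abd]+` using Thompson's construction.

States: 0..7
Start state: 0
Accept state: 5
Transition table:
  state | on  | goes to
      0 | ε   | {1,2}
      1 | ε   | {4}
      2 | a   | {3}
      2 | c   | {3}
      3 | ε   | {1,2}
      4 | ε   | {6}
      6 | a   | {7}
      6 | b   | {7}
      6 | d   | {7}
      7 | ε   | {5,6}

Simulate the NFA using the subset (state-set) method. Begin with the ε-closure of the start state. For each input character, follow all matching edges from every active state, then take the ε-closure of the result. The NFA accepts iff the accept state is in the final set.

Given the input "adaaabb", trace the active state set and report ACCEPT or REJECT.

Answer: ACCEPT

Derivation:
start: ε-closure({0}) = {0,1,2,4,6}
'a' @ 1: {1,2,3,4,5,6,7}  (accept∈set)
'd' @ 2: {5,6,7}  (accept∈set)
'a' @ 3: {5,6,7}  (accept∈set)
'a' @ 4: {5,6,7}  (accept∈set)
'a' @ 5: {5,6,7}  (accept∈set)
'b' @ 6: {5,6,7}  (accept∈set)
'b' @ 7: {5,6,7}  (accept∈set)
end set {5,6,7} — state 5 in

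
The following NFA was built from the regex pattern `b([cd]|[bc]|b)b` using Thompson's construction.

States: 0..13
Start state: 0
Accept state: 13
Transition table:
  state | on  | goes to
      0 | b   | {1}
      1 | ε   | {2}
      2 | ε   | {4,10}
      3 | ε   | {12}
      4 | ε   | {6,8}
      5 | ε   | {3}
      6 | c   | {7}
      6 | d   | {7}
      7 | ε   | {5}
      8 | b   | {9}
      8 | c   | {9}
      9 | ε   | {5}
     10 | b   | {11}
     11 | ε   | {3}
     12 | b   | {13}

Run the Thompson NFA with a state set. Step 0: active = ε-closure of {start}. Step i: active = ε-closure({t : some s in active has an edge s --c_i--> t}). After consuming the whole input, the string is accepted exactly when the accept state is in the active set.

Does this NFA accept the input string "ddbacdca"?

Answer: REJECT

Trace:
S₀ = ε-closure({0}) = {0}
'd' @ 1: {}  — state set empty
rest 'dbacdca' ignored (set empty)
after full input: {}  (accept=13 not in)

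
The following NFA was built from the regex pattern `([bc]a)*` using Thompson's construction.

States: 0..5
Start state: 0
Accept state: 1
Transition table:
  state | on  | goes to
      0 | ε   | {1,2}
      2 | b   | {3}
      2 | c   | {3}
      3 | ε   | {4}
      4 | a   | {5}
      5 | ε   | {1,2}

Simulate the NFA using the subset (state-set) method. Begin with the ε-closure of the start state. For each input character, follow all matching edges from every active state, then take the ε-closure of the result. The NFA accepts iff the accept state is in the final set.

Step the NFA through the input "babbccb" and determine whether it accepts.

S₀ = ε-closure({0}) = {0,1,2}
'b' @ 1: {3,4}
'a' @ 2: {1,2,5}  (accept∈set)
'b' @ 3: {3,4}
'b' @ 4: {}  — dead — no transitions
rest 'ccb' ignored (set empty)
final: {}; accept 1 not in set

Answer: REJECT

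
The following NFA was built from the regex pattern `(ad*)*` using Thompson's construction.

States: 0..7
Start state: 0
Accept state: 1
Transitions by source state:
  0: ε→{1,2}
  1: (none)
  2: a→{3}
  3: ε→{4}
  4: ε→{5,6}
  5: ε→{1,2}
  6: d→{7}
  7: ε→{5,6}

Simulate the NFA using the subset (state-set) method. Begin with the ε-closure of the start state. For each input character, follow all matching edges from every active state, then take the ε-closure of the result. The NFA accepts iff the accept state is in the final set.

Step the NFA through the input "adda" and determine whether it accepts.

Answer: ACCEPT

Steps:
initial (ε-close {0}): {0,1,2}
'a' @ 1: {1,2,3,4,5,6}  [accepting]
'd' @ 2: {1,2,5,6,7}  [accepting]
'd' @ 3: {1,2,5,6,7}  [accepting]
'a' @ 4: {1,2,3,4,5,6}  [accepting]
end set {1,2,3,4,5,6} — state 1 in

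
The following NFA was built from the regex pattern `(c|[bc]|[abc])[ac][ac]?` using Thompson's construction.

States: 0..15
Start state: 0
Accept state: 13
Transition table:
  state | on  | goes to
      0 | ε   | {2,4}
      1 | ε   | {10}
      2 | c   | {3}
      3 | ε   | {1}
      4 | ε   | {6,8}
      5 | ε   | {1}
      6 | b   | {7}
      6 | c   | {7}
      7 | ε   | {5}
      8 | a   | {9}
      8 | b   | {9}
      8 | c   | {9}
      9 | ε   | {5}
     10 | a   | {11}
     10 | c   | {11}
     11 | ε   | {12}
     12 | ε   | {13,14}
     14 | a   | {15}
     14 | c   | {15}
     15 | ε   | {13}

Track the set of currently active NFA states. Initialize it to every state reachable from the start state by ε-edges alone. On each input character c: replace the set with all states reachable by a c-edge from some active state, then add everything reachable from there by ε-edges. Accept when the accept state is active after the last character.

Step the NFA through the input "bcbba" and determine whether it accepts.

Answer: REJECT

Trace:
initial (ε-close {0}): {0,2,4,6,8}
'b' @ 1: {1,5,7,9,10}
'c' @ 2: {11,12,13,14}  (accept∈set)
'b' @ 3: {}  — state set empty
rest 'ba' ignored (set empty)
after full input: {}  (accept=13 not in)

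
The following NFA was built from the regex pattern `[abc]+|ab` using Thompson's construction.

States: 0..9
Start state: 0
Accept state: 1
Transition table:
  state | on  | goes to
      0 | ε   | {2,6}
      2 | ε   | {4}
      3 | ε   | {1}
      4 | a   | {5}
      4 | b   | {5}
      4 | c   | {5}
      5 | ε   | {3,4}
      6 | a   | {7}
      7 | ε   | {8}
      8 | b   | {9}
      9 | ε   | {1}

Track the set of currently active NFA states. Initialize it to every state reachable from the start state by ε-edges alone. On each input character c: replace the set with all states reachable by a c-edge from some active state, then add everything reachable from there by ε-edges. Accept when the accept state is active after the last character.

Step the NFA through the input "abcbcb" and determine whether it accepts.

Answer: ACCEPT

Steps:
initial (ε-close {0}): {0,2,4,6}
'a' @ 1: {1,3,4,5,7,8}  ✓accept
'b' @ 2: {1,3,4,5,9}  ✓accept
'c' @ 3: {1,3,4,5}  ✓accept
'b' @ 4: {1,3,4,5}  ✓accept
'c' @ 5: {1,3,4,5}  ✓accept
'b' @ 6: {1,3,4,5}  ✓accept
after full input: {1,3,4,5}  (accept=1 in)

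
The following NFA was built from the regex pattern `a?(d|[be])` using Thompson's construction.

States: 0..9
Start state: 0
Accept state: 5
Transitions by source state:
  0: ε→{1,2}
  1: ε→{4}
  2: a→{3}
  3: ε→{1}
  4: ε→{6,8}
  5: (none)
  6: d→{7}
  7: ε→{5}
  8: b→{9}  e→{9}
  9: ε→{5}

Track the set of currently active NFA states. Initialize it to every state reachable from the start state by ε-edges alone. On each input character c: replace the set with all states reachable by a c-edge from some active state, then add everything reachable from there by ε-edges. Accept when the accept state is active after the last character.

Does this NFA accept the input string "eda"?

initial (ε-close {0}): {0,1,2,4,6,8}
'e' @ 1: {5,9}  ✓accept
'd' @ 2: {}  — state set empty
rest 'a' ignored (set empty)
final: {}; accept 5 not in set

Answer: REJECT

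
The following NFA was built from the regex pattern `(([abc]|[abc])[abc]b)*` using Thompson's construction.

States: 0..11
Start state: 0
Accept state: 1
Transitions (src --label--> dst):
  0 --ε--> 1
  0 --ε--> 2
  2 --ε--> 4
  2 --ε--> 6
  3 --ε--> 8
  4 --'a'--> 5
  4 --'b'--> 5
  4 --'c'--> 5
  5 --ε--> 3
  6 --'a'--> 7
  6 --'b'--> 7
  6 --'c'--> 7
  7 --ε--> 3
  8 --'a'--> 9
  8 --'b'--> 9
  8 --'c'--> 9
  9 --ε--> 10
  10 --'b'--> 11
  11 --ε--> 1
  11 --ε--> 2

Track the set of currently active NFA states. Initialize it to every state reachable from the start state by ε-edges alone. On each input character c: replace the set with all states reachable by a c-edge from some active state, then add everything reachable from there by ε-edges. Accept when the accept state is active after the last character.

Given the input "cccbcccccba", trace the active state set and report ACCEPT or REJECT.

Answer: REJECT

Derivation:
S₀ = ε-closure({0}) = {0,1,2,4,6}
'c' @ 1: {3,5,7,8}
'c' @ 2: {9,10}
'c' @ 3: {}  — dead — no transitions
rest 'bcccccba' ignored (set empty)
final: {}; accept 1 not in set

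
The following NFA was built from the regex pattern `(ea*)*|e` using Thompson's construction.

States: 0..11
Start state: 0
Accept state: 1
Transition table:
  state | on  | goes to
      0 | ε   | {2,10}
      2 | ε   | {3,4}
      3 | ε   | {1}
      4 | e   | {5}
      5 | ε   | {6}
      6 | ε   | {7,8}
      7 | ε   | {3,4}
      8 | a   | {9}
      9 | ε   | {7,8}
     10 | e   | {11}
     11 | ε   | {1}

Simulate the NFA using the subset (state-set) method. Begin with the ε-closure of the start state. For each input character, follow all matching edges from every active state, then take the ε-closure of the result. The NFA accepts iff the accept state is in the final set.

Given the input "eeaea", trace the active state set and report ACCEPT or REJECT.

S₀ = ε-closure({0}) = {0,1,2,3,4,10}
'e' @ 1: {1,3,4,5,6,7,8,11}  [accepting]
'e' @ 2: {1,3,4,5,6,7,8}  [accepting]
'a' @ 3: {1,3,4,7,8,9}  [accepting]
'e' @ 4: {1,3,4,5,6,7,8}  [accepting]
'a' @ 5: {1,3,4,7,8,9}  [accepting]
after full input: {1,3,4,7,8,9}  (accept=1 in)

Answer: ACCEPT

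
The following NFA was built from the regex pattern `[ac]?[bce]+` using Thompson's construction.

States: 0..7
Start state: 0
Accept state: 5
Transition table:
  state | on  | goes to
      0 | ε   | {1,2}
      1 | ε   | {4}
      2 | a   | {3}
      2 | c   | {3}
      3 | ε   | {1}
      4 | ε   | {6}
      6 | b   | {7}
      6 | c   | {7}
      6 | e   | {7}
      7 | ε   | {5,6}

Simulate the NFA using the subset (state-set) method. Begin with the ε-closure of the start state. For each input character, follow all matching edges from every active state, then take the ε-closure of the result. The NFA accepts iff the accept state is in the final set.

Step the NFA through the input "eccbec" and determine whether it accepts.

Answer: ACCEPT

Trace:
start: ε-closure({0}) = {0,1,2,4,6}
'e' @ 1: {5,6,7}  ✓accept
'c' @ 2: {5,6,7}  ✓accept
'c' @ 3: {5,6,7}  ✓accept
'b' @ 4: {5,6,7}  ✓accept
'e' @ 5: {5,6,7}  ✓accept
'c' @ 6: {5,6,7}  ✓accept
final: {5,6,7}; accept 5 in set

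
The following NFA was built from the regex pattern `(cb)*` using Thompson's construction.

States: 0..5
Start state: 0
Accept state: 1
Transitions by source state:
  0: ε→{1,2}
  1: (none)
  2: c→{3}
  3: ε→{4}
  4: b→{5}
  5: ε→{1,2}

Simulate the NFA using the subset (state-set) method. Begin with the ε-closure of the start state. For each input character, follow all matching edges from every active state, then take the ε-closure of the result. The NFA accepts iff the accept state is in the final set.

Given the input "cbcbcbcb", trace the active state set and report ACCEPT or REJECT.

Answer: ACCEPT

Derivation:
start: ε-closure({0}) = {0,1,2}
'c' @ 1: {3,4}
'b' @ 2: {1,2,5}  ✓accept
'c' @ 3: {3,4}
'b' @ 4: {1,2,5}  ✓accept
'c' @ 5: {3,4}
'b' @ 6: {1,2,5}  ✓accept
'c' @ 7: {3,4}
'b' @ 8: {1,2,5}  ✓accept
after full input: {1,2,5}  (accept=1 in)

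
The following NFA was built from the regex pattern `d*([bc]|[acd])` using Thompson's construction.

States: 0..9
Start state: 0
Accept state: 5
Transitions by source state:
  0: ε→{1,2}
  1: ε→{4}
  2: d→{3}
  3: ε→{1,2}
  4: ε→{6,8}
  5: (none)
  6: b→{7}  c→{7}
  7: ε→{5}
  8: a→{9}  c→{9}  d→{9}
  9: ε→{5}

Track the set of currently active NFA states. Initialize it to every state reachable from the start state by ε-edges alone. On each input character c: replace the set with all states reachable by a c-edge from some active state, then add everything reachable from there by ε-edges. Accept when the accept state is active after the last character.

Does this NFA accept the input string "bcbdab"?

Answer: REJECT

Steps:
initial (ε-close {0}): {0,1,2,4,6,8}
'b' @ 1: {5,7}  [accepting]
'c' @ 2: {}  — dead — no transitions
rest 'bdab' ignored (set empty)
end set {} — state 5 not in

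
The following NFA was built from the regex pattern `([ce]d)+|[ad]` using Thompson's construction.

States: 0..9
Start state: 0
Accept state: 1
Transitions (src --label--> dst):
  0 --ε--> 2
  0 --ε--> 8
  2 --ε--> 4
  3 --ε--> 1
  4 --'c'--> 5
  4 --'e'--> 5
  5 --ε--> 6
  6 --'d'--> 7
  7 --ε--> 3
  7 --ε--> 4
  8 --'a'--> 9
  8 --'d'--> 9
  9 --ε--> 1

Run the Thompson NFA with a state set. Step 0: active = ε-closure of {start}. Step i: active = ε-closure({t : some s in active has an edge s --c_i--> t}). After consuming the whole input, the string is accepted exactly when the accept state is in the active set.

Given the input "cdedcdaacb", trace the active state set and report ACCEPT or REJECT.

Answer: REJECT

Trace:
initial (ε-close {0}): {0,2,4,8}
'c' @ 1: {5,6}
'd' @ 2: {1,3,4,7}  [accepting]
'e' @ 3: {5,6}
'd' @ 4: {1,3,4,7}  [accepting]
'c' @ 5: {5,6}
'd' @ 6: {1,3,4,7}  [accepting]
'a' @ 7: {}  — dead — no transitions
rest 'acb' ignored (set empty)
end set {} — state 1 not in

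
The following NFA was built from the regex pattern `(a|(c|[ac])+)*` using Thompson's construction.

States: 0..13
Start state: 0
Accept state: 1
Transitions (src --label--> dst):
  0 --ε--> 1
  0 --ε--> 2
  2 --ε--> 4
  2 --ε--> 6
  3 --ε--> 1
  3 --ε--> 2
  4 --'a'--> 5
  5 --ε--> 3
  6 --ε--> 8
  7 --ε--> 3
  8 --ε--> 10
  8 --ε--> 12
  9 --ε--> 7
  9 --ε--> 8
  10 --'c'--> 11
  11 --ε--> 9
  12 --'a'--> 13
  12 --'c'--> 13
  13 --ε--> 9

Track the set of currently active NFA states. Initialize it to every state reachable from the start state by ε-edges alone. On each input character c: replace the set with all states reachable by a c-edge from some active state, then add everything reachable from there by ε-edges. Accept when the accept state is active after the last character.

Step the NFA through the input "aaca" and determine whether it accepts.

initial (ε-close {0}): {0,1,2,4,6,8,10,12}
'a' @ 1: {1,2,3,4,5,6,7,8,9,10,12,13}  ✓accept
'a' @ 2: {1,2,3,4,5,6,7,8,9,10,12,13}  ✓accept
'c' @ 3: {1,2,3,4,6,7,8,9,10,11,12,13}  ✓accept
'a' @ 4: {1,2,3,4,5,6,7,8,9,10,12,13}  ✓accept
after full input: {1,2,3,4,5,6,7,8,9,10,12,13}  (accept=1 in)

Answer: ACCEPT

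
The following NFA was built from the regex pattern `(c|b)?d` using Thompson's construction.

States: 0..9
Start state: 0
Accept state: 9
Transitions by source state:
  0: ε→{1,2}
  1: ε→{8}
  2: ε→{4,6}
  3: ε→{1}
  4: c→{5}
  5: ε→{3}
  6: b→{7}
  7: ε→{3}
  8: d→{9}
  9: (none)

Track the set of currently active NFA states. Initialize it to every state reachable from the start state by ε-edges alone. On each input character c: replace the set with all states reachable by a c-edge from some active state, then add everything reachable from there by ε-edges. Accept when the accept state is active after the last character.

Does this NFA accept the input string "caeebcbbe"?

start: ε-closure({0}) = {0,1,2,4,6,8}
'c' @ 1: {1,3,5,8}
'a' @ 2: {}  — dead — no transitions
rest 'eebcbbe' ignored (set empty)
after full input: {}  (accept=9 not in)

Answer: REJECT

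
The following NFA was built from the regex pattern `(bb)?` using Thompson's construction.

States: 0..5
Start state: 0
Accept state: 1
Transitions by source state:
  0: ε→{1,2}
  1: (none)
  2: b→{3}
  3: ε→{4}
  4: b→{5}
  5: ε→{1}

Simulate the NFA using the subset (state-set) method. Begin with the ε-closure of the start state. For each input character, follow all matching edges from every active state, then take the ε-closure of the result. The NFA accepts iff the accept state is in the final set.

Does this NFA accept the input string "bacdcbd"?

Answer: REJECT

Trace:
S₀ = ε-closure({0}) = {0,1,2}
'b' @ 1: {3,4}
'a' @ 2: {}  — dead — no transitions
rest 'cdcbd' ignored (set empty)
after full input: {}  (accept=1 not in)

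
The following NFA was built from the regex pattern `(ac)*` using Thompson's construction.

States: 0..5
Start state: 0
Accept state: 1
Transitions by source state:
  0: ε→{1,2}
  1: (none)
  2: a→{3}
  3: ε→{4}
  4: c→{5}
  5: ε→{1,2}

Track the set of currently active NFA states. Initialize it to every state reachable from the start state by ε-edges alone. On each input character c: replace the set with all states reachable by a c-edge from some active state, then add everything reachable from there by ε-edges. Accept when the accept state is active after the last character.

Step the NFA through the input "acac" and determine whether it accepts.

S₀ = ε-closure({0}) = {0,1,2}
'a' @ 1: {3,4}
'c' @ 2: {1,2,5}  (accept∈set)
'a' @ 3: {3,4}
'c' @ 4: {1,2,5}  (accept∈set)
final: {1,2,5}; accept 1 in set

Answer: ACCEPT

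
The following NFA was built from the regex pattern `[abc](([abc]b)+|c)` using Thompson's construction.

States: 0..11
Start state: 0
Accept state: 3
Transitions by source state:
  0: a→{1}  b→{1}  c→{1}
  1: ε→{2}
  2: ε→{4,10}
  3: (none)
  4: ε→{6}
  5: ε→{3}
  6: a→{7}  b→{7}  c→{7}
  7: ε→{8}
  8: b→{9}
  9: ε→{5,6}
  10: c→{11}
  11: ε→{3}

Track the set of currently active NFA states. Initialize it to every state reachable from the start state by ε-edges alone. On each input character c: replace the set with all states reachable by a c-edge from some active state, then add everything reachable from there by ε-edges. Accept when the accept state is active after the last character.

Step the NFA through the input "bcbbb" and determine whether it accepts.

Answer: ACCEPT

Trace:
start: ε-closure({0}) = {0}
'b' @ 1: {1,2,4,6,10}
'c' @ 2: {3,7,8,11}  (accept∈set)
'b' @ 3: {3,5,6,9}  (accept∈set)
'b' @ 4: {7,8}
'b' @ 5: {3,5,6,9}  (accept∈set)
after full input: {3,5,6,9}  (accept=3 in)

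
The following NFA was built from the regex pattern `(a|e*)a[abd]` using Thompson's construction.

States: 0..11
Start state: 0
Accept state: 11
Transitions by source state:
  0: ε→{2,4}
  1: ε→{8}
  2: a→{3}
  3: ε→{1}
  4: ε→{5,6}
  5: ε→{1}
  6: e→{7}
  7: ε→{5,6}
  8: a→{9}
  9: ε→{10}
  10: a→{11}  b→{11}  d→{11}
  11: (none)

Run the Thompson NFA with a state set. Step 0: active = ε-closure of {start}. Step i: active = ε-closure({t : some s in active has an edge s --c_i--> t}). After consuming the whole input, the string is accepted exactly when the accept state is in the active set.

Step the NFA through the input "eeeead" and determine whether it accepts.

S₀ = ε-closure({0}) = {0,1,2,4,5,6,8}
'e' @ 1: {1,5,6,7,8}
'e' @ 2: {1,5,6,7,8}
'e' @ 3: {1,5,6,7,8}
'e' @ 4: {1,5,6,7,8}
'a' @ 5: {9,10}
'd' @ 6: {11}  (accept∈set)
end set {11} — state 11 in

Answer: ACCEPT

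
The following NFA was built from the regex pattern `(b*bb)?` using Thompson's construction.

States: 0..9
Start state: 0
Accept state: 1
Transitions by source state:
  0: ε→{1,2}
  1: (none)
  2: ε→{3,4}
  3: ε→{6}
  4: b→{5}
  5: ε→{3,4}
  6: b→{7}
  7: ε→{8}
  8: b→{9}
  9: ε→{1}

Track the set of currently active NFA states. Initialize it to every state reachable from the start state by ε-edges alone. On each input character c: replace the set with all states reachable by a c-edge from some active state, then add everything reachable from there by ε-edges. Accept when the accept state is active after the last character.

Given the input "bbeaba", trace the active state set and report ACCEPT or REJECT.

Answer: REJECT

Steps:
start: ε-closure({0}) = {0,1,2,3,4,6}
'b' @ 1: {3,4,5,6,7,8}
'b' @ 2: {1,3,4,5,6,7,8,9}  ✓accept
'e' @ 3: {}  — dead — no transitions
rest 'aba' ignored (set empty)
final: {}; accept 1 not in set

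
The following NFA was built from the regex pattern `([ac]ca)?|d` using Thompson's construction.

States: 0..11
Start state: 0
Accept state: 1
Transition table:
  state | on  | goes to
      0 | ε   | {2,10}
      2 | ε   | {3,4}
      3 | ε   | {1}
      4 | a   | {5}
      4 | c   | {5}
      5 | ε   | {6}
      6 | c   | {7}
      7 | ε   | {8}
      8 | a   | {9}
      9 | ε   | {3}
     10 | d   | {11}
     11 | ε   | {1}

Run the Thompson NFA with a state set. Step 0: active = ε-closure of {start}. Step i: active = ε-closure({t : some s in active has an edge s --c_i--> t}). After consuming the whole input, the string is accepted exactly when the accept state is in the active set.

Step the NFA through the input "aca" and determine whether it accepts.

Answer: ACCEPT

Derivation:
S₀ = ε-closure({0}) = {0,1,2,3,4,10}
'a' @ 1: {5,6}
'c' @ 2: {7,8}
'a' @ 3: {1,3,9}  [accepting]
final: {1,3,9}; accept 1 in set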